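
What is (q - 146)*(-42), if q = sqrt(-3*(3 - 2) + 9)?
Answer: 6132 - 42*sqrt(6) ≈ 6029.1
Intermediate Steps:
q = sqrt(6) (q = sqrt(-3*1 + 9) = sqrt(-3 + 9) = sqrt(6) ≈ 2.4495)
(q - 146)*(-42) = (sqrt(6) - 146)*(-42) = (-146 + sqrt(6))*(-42) = 6132 - 42*sqrt(6)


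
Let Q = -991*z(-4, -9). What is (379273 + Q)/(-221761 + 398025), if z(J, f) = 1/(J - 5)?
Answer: 426806/198297 ≈ 2.1524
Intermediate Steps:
z(J, f) = 1/(-5 + J)
Q = 991/9 (Q = -991/(-5 - 4) = -991/(-9) = -991*(-⅑) = 991/9 ≈ 110.11)
(379273 + Q)/(-221761 + 398025) = (379273 + 991/9)/(-221761 + 398025) = (3414448/9)/176264 = (3414448/9)*(1/176264) = 426806/198297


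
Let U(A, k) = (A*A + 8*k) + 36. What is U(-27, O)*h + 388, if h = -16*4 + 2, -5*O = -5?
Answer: -47538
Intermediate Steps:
O = 1 (O = -⅕*(-5) = 1)
h = -62 (h = -64 + 2 = -62)
U(A, k) = 36 + A² + 8*k (U(A, k) = (A² + 8*k) + 36 = 36 + A² + 8*k)
U(-27, O)*h + 388 = (36 + (-27)² + 8*1)*(-62) + 388 = (36 + 729 + 8)*(-62) + 388 = 773*(-62) + 388 = -47926 + 388 = -47538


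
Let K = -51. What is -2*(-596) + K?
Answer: 1141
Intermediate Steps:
-2*(-596) + K = -2*(-596) - 51 = 1192 - 51 = 1141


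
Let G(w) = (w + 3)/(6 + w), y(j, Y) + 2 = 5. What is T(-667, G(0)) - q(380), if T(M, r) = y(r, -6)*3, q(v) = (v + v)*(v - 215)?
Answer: -125391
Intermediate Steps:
y(j, Y) = 3 (y(j, Y) = -2 + 5 = 3)
q(v) = 2*v*(-215 + v) (q(v) = (2*v)*(-215 + v) = 2*v*(-215 + v))
G(w) = (3 + w)/(6 + w)
T(M, r) = 9 (T(M, r) = 3*3 = 9)
T(-667, G(0)) - q(380) = 9 - 2*380*(-215 + 380) = 9 - 2*380*165 = 9 - 1*125400 = 9 - 125400 = -125391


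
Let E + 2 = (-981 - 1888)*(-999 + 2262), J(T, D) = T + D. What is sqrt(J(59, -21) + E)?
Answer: I*sqrt(3623511) ≈ 1903.6*I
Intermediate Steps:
J(T, D) = D + T
E = -3623549 (E = -2 + (-981 - 1888)*(-999 + 2262) = -2 - 2869*1263 = -2 - 3623547 = -3623549)
sqrt(J(59, -21) + E) = sqrt((-21 + 59) - 3623549) = sqrt(38 - 3623549) = sqrt(-3623511) = I*sqrt(3623511)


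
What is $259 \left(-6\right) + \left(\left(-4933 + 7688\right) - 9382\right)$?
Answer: $-8181$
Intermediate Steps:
$259 \left(-6\right) + \left(\left(-4933 + 7688\right) - 9382\right) = -1554 + \left(2755 - 9382\right) = -1554 - 6627 = -8181$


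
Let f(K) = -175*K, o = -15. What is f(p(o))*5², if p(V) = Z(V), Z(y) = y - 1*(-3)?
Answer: 52500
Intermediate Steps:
Z(y) = 3 + y (Z(y) = y + 3 = 3 + y)
p(V) = 3 + V
f(p(o))*5² = -175*(3 - 15)*5² = -175*(-12)*25 = 2100*25 = 52500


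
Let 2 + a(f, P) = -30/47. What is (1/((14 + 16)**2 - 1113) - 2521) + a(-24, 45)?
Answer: -25264190/10011 ≈ -2523.6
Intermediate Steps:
a(f, P) = -124/47 (a(f, P) = -2 - 30/47 = -124/47)
(1/((14 + 16)**2 - 1113) - 2521) + a(-24, 45) = (1/((14 + 16)**2 - 1113) - 2521) - 124/47 = (1/(30**2 - 1113) - 2521) - 124/47 = (1/(900 - 1113) - 2521) - 124/47 = (1/(-213) - 2521) - 124/47 = (-1/213 - 2521) - 124/47 = -536974/213 - 124/47 = -25264190/10011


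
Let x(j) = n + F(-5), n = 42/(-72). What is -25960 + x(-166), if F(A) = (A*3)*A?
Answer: -310627/12 ≈ -25886.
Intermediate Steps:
F(A) = 3*A² (F(A) = (3*A)*A = 3*A²)
n = -7/12 (n = 42*(-1/72) = -7/12 ≈ -0.58333)
x(j) = 893/12 (x(j) = -7/12 + 3*(-5)² = -7/12 + 3*25 = -7/12 + 75 = 893/12)
-25960 + x(-166) = -25960 + 893/12 = -310627/12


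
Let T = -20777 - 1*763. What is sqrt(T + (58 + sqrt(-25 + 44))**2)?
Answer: sqrt(-21540 + (58 + sqrt(19))**2) ≈ 132.86*I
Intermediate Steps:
T = -21540 (T = -20777 - 763 = -21540)
sqrt(T + (58 + sqrt(-25 + 44))**2) = sqrt(-21540 + (58 + sqrt(-25 + 44))**2) = sqrt(-21540 + (58 + sqrt(19))**2)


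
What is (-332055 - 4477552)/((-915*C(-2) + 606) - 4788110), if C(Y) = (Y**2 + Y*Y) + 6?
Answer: 4809607/4800314 ≈ 1.0019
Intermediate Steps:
C(Y) = 6 + 2*Y**2 (C(Y) = (Y**2 + Y**2) + 6 = 2*Y**2 + 6 = 6 + 2*Y**2)
(-332055 - 4477552)/((-915*C(-2) + 606) - 4788110) = (-332055 - 4477552)/((-915*(6 + 2*(-2)**2) + 606) - 4788110) = -4809607/((-915*(6 + 2*4) + 606) - 4788110) = -4809607/((-915*(6 + 8) + 606) - 4788110) = -4809607/((-915*14 + 606) - 4788110) = -4809607/((-12810 + 606) - 4788110) = -4809607/(-12204 - 4788110) = -4809607/(-4800314) = -4809607*(-1/4800314) = 4809607/4800314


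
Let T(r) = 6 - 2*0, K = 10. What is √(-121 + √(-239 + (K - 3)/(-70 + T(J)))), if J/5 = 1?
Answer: √(-1936 + 2*I*√15303)/4 ≈ 0.70145 + 11.022*I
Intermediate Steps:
J = 5 (J = 5*1 = 5)
T(r) = 6 (T(r) = 6 + 0 = 6)
√(-121 + √(-239 + (K - 3)/(-70 + T(J)))) = √(-121 + √(-239 + (10 - 3)/(-70 + 6))) = √(-121 + √(-239 + 7/(-64))) = √(-121 + √(-239 + 7*(-1/64))) = √(-121 + √(-239 - 7/64)) = √(-121 + √(-15303/64)) = √(-121 + I*√15303/8)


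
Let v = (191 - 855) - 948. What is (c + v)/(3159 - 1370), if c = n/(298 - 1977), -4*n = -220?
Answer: -2706603/3003731 ≈ -0.90108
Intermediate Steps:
n = 55 (n = -¼*(-220) = 55)
v = -1612 (v = -664 - 948 = -1612)
c = -55/1679 (c = 55/(298 - 1977) = 55/(-1679) = 55*(-1/1679) = -55/1679 ≈ -0.032758)
(c + v)/(3159 - 1370) = (-55/1679 - 1612)/(3159 - 1370) = -2706603/1679/1789 = -2706603/1679*1/1789 = -2706603/3003731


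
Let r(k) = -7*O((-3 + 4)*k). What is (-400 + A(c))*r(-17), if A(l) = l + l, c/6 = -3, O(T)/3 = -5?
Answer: -45780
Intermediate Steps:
O(T) = -15 (O(T) = 3*(-5) = -15)
c = -18 (c = 6*(-3) = -18)
r(k) = 105 (r(k) = -7*(-15) = 105)
A(l) = 2*l
(-400 + A(c))*r(-17) = (-400 + 2*(-18))*105 = (-400 - 36)*105 = -436*105 = -45780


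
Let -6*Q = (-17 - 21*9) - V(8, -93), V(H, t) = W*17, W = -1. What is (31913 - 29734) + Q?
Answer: 4421/2 ≈ 2210.5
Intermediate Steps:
V(H, t) = -17 (V(H, t) = -1*17 = -17)
Q = 63/2 (Q = -((-17 - 21*9) - 1*(-17))/6 = -((-17 - 189) + 17)/6 = -(-206 + 17)/6 = -⅙*(-189) = 63/2 ≈ 31.500)
(31913 - 29734) + Q = (31913 - 29734) + 63/2 = 2179 + 63/2 = 4421/2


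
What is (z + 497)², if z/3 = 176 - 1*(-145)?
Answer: 2131600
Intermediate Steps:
z = 963 (z = 3*(176 - 1*(-145)) = 3*(176 + 145) = 3*321 = 963)
(z + 497)² = (963 + 497)² = 1460² = 2131600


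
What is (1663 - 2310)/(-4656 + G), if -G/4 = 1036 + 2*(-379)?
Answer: 647/5768 ≈ 0.11217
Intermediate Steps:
G = -1112 (G = -4*(1036 + 2*(-379)) = -4*(1036 - 758) = -4*278 = -1112)
(1663 - 2310)/(-4656 + G) = (1663 - 2310)/(-4656 - 1112) = -647/(-5768) = -647*(-1/5768) = 647/5768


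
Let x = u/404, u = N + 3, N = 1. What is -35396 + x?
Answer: -3574995/101 ≈ -35396.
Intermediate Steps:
u = 4 (u = 1 + 3 = 4)
x = 1/101 (x = 4/404 = 4*(1/404) = 1/101 ≈ 0.0099010)
-35396 + x = -35396 + 1/101 = -3574995/101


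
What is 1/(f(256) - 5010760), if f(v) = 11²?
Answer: -1/5010639 ≈ -1.9958e-7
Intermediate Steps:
f(v) = 121
1/(f(256) - 5010760) = 1/(121 - 5010760) = 1/(-5010639) = -1/5010639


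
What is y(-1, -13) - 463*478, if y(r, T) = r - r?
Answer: -221314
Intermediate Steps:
y(r, T) = 0
y(-1, -13) - 463*478 = 0 - 463*478 = 0 - 221314 = -221314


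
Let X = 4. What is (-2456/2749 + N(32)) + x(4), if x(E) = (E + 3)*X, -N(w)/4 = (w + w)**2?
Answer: -44965100/2749 ≈ -16357.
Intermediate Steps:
N(w) = -16*w**2 (N(w) = -4*(w + w)**2 = -4*4*w**2 = -16*w**2)
x(E) = 12 + 4*E (x(E) = (E + 3)*4 = (3 + E)*4 = 12 + 4*E)
(-2456/2749 + N(32)) + x(4) = (-2456/2749 - 16*32**2) + (12 + 4*4) = (-2456*1/2749 - 16*1024) + (12 + 16) = (-2456/2749 - 16384) + 28 = -45042072/2749 + 28 = -44965100/2749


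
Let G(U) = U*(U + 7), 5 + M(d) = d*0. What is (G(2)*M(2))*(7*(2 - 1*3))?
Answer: 630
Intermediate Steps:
M(d) = -5 (M(d) = -5 + d*0 = -5 + 0 = -5)
G(U) = U*(7 + U)
(G(2)*M(2))*(7*(2 - 1*3)) = ((2*(7 + 2))*(-5))*(7*(2 - 1*3)) = ((2*9)*(-5))*(7*(2 - 3)) = (18*(-5))*(7*(-1)) = -90*(-7) = 630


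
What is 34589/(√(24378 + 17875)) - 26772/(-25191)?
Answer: 8924/8397 + 34589*√42253/42253 ≈ 169.33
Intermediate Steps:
34589/(√(24378 + 17875)) - 26772/(-25191) = 34589/(√42253) - 26772*(-1/25191) = 34589*(√42253/42253) + 8924/8397 = 34589*√42253/42253 + 8924/8397 = 8924/8397 + 34589*√42253/42253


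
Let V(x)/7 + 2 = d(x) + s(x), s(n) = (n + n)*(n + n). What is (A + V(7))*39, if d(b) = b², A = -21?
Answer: 65520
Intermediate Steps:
s(n) = 4*n² (s(n) = (2*n)*(2*n) = 4*n²)
V(x) = -14 + 35*x² (V(x) = -14 + 7*(x² + 4*x²) = -14 + 7*(5*x²) = -14 + 35*x²)
(A + V(7))*39 = (-21 + (-14 + 35*7²))*39 = (-21 + (-14 + 35*49))*39 = (-21 + (-14 + 1715))*39 = (-21 + 1701)*39 = 1680*39 = 65520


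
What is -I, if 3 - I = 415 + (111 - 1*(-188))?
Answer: 711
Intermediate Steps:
I = -711 (I = 3 - (415 + (111 - 1*(-188))) = 3 - (415 + (111 + 188)) = 3 - (415 + 299) = 3 - 1*714 = 3 - 714 = -711)
-I = -1*(-711) = 711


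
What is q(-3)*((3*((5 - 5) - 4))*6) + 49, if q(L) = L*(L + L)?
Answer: -1247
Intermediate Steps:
q(L) = 2*L² (q(L) = L*(2*L) = 2*L²)
q(-3)*((3*((5 - 5) - 4))*6) + 49 = (2*(-3)²)*((3*((5 - 5) - 4))*6) + 49 = (2*9)*((3*(0 - 4))*6) + 49 = 18*((3*(-4))*6) + 49 = 18*(-12*6) + 49 = 18*(-72) + 49 = -1296 + 49 = -1247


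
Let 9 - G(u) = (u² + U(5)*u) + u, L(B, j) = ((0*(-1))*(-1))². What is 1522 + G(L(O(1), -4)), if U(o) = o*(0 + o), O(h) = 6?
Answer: 1531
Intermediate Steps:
U(o) = o² (U(o) = o*o = o²)
L(B, j) = 0 (L(B, j) = (0*(-1))² = 0² = 0)
G(u) = 9 - u² - 26*u (G(u) = 9 - ((u² + 5²*u) + u) = 9 - ((u² + 25*u) + u) = 9 - (u² + 26*u) = 9 + (-u² - 26*u) = 9 - u² - 26*u)
1522 + G(L(O(1), -4)) = 1522 + (9 - 1*0² - 26*0) = 1522 + (9 - 1*0 + 0) = 1522 + (9 + 0 + 0) = 1522 + 9 = 1531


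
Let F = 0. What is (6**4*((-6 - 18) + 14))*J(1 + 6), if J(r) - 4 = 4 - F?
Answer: -103680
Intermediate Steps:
J(r) = 8 (J(r) = 4 + (4 - 1*0) = 4 + (4 + 0) = 4 + 4 = 8)
(6**4*((-6 - 18) + 14))*J(1 + 6) = (6**4*((-6 - 18) + 14))*8 = (1296*(-24 + 14))*8 = (1296*(-10))*8 = -12960*8 = -103680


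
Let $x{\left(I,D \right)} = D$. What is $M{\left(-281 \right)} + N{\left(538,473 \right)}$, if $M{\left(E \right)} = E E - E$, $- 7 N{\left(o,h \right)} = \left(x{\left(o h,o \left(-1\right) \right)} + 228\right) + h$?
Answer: $\frac{554531}{7} \approx 79219.0$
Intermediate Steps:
$N{\left(o,h \right)} = - \frac{228}{7} - \frac{h}{7} + \frac{o}{7}$ ($N{\left(o,h \right)} = - \frac{\left(o \left(-1\right) + 228\right) + h}{7} = - \frac{\left(- o + 228\right) + h}{7} = - \frac{\left(228 - o\right) + h}{7} = - \frac{228 + h - o}{7} = - \frac{228}{7} - \frac{h}{7} + \frac{o}{7}$)
$M{\left(E \right)} = E^{2} - E$
$M{\left(-281 \right)} + N{\left(538,473 \right)} = - 281 \left(-1 - 281\right) - \frac{163}{7} = \left(-281\right) \left(-282\right) - \frac{163}{7} = 79242 - \frac{163}{7} = \frac{554531}{7}$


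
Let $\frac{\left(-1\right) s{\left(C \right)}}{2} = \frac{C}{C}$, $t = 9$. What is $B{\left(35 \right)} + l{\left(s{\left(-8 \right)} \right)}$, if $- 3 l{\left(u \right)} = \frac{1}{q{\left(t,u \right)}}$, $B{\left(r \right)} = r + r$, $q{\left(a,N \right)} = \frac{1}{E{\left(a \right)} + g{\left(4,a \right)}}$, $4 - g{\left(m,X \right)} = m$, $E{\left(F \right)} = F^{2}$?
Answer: $43$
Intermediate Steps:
$g{\left(m,X \right)} = 4 - m$
$s{\left(C \right)} = -2$ ($s{\left(C \right)} = - 2 \frac{C}{C} = \left(-2\right) 1 = -2$)
$q{\left(a,N \right)} = \frac{1}{a^{2}}$ ($q{\left(a,N \right)} = \frac{1}{a^{2} + \left(4 - 4\right)} = \frac{1}{a^{2} + 0} = \frac{1}{a^{2}}$)
$B{\left(r \right)} = 2 r$
$l{\left(u \right)} = -27$ ($l{\left(u \right)} = - \frac{1}{3 \cdot \frac{1}{81}} = - \frac{\frac{1}{\frac{1}{81}}}{3} = \left(- \frac{1}{3}\right) 81 = -27$)
$B{\left(35 \right)} + l{\left(s{\left(-8 \right)} \right)} = 2 \cdot 35 - 27 = 70 - 27 = 43$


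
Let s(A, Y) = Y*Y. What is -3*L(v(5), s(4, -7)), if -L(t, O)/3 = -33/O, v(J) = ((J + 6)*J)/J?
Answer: -297/49 ≈ -6.0612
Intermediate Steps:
v(J) = 6 + J (v(J) = ((6 + J)*J)/J = (J*(6 + J))/J = 6 + J)
s(A, Y) = Y**2
L(t, O) = 99/O (L(t, O) = -(-99)/O = 99/O)
-3*L(v(5), s(4, -7)) = -297/((-7)**2) = -297/49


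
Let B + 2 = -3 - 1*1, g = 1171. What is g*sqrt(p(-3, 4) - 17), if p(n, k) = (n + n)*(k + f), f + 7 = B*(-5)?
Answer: 1171*I*sqrt(179) ≈ 15667.0*I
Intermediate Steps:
B = -6 (B = -2 + (-3 - 1*1) = -2 + (-3 - 1) = -2 - 4 = -6)
f = 23 (f = -7 - 6*(-5) = -7 + 30 = 23)
p(n, k) = 2*n*(23 + k) (p(n, k) = (n + n)*(k + 23) = (2*n)*(23 + k) = 2*n*(23 + k))
g*sqrt(p(-3, 4) - 17) = 1171*sqrt(2*(-3)*(23 + 4) - 17) = 1171*sqrt(2*(-3)*27 - 17) = 1171*sqrt(-162 - 17) = 1171*sqrt(-179) = 1171*(I*sqrt(179)) = 1171*I*sqrt(179)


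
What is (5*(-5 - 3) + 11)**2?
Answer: 841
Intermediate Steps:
(5*(-5 - 3) + 11)**2 = (5*(-8) + 11)**2 = (-40 + 11)**2 = (-29)**2 = 841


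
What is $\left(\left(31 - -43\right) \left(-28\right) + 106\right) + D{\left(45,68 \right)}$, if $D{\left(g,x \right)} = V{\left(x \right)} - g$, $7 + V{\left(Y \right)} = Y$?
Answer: $-1950$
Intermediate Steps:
$V{\left(Y \right)} = -7 + Y$
$D{\left(g,x \right)} = -7 + x - g$ ($D{\left(g,x \right)} = \left(-7 + x\right) - g = -7 + x - g$)
$\left(\left(31 - -43\right) \left(-28\right) + 106\right) + D{\left(45,68 \right)} = \left(\left(31 - -43\right) \left(-28\right) + 106\right) - -16 = \left(\left(31 + 43\right) \left(-28\right) + 106\right) - -16 = \left(74 \left(-28\right) + 106\right) + 16 = \left(-2072 + 106\right) + 16 = -1966 + 16 = -1950$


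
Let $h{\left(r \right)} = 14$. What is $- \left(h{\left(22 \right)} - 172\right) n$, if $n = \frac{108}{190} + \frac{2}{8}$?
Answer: $\frac{24569}{190} \approx 129.31$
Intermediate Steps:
$n = \frac{311}{380}$ ($n = 108 \cdot \frac{1}{190} + 2 \cdot \frac{1}{8} = \frac{54}{95} + \frac{1}{4} = \frac{311}{380} \approx 0.81842$)
$- \left(h{\left(22 \right)} - 172\right) n = - \frac{\left(14 - 172\right) 311}{380} = - \frac{\left(-158\right) 311}{380} = \left(-1\right) \left(- \frac{24569}{190}\right) = \frac{24569}{190}$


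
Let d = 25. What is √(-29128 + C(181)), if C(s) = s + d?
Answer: I*√28922 ≈ 170.06*I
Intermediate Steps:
C(s) = 25 + s (C(s) = s + 25 = 25 + s)
√(-29128 + C(181)) = √(-29128 + (25 + 181)) = √(-29128 + 206) = √(-28922) = I*√28922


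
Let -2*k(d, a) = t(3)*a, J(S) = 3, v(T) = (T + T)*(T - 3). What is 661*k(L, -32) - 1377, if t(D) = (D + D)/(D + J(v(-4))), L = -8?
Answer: 9199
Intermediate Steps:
v(T) = 2*T*(-3 + T) (v(T) = (2*T)*(-3 + T) = 2*T*(-3 + T))
t(D) = 2*D/(3 + D) (t(D) = (D + D)/(D + 3) = (2*D)/(3 + D) = 2*D/(3 + D))
k(d, a) = -a/2 (k(d, a) = -2*3/(3 + 3)*a/2 = -2*3/6*a/2 = -2*3*(1/6)*a/2 = -a/2)
661*k(L, -32) - 1377 = 661*(-1/2*(-32)) - 1377 = 661*16 - 1377 = 10576 - 1377 = 9199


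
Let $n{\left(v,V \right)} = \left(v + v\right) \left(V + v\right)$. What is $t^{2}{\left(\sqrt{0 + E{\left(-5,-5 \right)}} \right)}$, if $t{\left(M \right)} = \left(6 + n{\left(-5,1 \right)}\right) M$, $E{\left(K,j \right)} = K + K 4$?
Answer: $-52900$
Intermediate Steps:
$E{\left(K,j \right)} = 5 K$ ($E{\left(K,j \right)} = K + 4 K = 5 K$)
$n{\left(v,V \right)} = 2 v \left(V + v\right)$
$t{\left(M \right)} = 46 M$ ($t{\left(M \right)} = \left(6 + 2 \left(-5\right) \left(1 - 5\right)\right) M = \left(6 + 2 \left(-5\right) \left(-4\right)\right) M = \left(6 + 40\right) M = 46 M$)
$t^{2}{\left(\sqrt{0 + E{\left(-5,-5 \right)}} \right)} = \left(46 \sqrt{0 + 5 \left(-5\right)}\right)^{2} = \left(46 \sqrt{0 - 25}\right)^{2} = \left(46 \sqrt{-25}\right)^{2} = \left(46 \cdot 5 i\right)^{2} = \left(230 i\right)^{2} = -52900$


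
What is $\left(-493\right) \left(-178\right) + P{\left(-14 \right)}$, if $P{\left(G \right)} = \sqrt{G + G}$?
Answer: $87754 + 2 i \sqrt{7} \approx 87754.0 + 5.2915 i$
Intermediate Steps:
$P{\left(G \right)} = \sqrt{2} \sqrt{G}$ ($P{\left(G \right)} = \sqrt{2 G} = \sqrt{2} \sqrt{G}$)
$\left(-493\right) \left(-178\right) + P{\left(-14 \right)} = \left(-493\right) \left(-178\right) + \sqrt{2} \sqrt{-14} = 87754 + \sqrt{2} i \sqrt{14} = 87754 + 2 i \sqrt{7}$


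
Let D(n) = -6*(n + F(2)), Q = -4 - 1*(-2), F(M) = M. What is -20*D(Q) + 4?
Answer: 4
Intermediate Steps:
Q = -2 (Q = -4 + 2 = -2)
D(n) = -12 - 6*n (D(n) = -6*(n + 2) = -6*(2 + n) = -12 - 6*n)
-20*D(Q) + 4 = -20*(-12 - 6*(-2)) + 4 = -20*(-12 + 12) + 4 = -20*0 + 4 = 0 + 4 = 4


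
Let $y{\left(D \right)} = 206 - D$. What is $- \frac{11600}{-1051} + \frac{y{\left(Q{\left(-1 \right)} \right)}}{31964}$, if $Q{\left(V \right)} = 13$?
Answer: $\frac{370985243}{33594164} \approx 11.043$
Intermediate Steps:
$- \frac{11600}{-1051} + \frac{y{\left(Q{\left(-1 \right)} \right)}}{31964} = - \frac{11600}{-1051} + \frac{206 - 13}{31964} = \left(-11600\right) \left(- \frac{1}{1051}\right) + \left(206 - 13\right) \frac{1}{31964} = \frac{11600}{1051} + 193 \cdot \frac{1}{31964} = \frac{11600}{1051} + \frac{193}{31964} = \frac{370985243}{33594164}$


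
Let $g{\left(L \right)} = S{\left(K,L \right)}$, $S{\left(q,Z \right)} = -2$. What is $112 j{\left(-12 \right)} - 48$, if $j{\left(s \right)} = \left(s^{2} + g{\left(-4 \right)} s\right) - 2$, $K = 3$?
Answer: $18544$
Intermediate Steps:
$g{\left(L \right)} = -2$
$j{\left(s \right)} = -2 + s^{2} - 2 s$ ($j{\left(s \right)} = \left(s^{2} - 2 s\right) - 2 = -2 + s^{2} - 2 s$)
$112 j{\left(-12 \right)} - 48 = 112 \left(-2 + \left(-12\right)^{2} - -24\right) - 48 = 112 \left(-2 + 144 + 24\right) - 48 = 112 \cdot 166 - 48 = 18592 - 48 = 18544$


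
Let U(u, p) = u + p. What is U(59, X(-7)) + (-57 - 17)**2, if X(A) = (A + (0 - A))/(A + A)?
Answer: 5535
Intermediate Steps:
X(A) = 0 (X(A) = (A - A)/((2*A)) = 0*(1/(2*A)) = 0)
U(u, p) = p + u
U(59, X(-7)) + (-57 - 17)**2 = (0 + 59) + (-57 - 17)**2 = 59 + (-74)**2 = 59 + 5476 = 5535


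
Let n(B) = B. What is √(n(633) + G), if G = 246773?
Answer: √247406 ≈ 497.40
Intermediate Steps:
√(n(633) + G) = √(633 + 246773) = √247406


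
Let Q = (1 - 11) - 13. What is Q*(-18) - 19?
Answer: 395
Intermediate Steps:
Q = -23 (Q = -10 - 13 = -23)
Q*(-18) - 19 = -23*(-18) - 19 = 414 - 19 = 395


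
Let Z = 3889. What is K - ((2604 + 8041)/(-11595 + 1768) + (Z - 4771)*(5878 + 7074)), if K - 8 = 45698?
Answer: 112709509635/9827 ≈ 1.1469e+7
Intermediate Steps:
K = 45706 (K = 8 + 45698 = 45706)
K - ((2604 + 8041)/(-11595 + 1768) + (Z - 4771)*(5878 + 7074)) = 45706 - ((2604 + 8041)/(-11595 + 1768) + (3889 - 4771)*(5878 + 7074)) = 45706 - (10645/(-9827) - 882*12952) = 45706 - (10645*(-1/9827) - 11423664) = 45706 - (-10645/9827 - 11423664) = 45706 - 1*(-112260356773/9827) = 45706 + 112260356773/9827 = 112709509635/9827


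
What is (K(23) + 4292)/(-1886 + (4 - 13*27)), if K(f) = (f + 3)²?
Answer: -4968/2233 ≈ -2.2248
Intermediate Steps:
K(f) = (3 + f)²
(K(23) + 4292)/(-1886 + (4 - 13*27)) = ((3 + 23)² + 4292)/(-1886 + (4 - 13*27)) = (26² + 4292)/(-1886 + (4 - 351)) = (676 + 4292)/(-1886 - 347) = 4968/(-2233) = 4968*(-1/2233) = -4968/2233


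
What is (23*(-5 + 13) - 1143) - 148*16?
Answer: -3327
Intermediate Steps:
(23*(-5 + 13) - 1143) - 148*16 = (23*8 - 1143) - 2368 = (184 - 1143) - 2368 = -959 - 2368 = -3327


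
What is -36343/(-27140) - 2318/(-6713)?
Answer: 306881079/182190820 ≈ 1.6844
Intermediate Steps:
-36343/(-27140) - 2318/(-6713) = -36343*(-1/27140) - 2318*(-1/6713) = 36343/27140 + 2318/6713 = 306881079/182190820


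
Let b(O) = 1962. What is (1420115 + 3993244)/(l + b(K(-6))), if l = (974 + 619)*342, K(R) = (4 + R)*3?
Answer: 1804453/182256 ≈ 9.9007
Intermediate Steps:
K(R) = 12 + 3*R
l = 544806 (l = 1593*342 = 544806)
(1420115 + 3993244)/(l + b(K(-6))) = (1420115 + 3993244)/(544806 + 1962) = 5413359/546768 = 5413359*(1/546768) = 1804453/182256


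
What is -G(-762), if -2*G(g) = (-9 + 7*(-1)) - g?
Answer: 373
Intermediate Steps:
G(g) = 8 + g/2 (G(g) = -((-9 + 7*(-1)) - g)/2 = -((-9 - 7) - g)/2 = -(-16 - g)/2 = 8 + g/2)
-G(-762) = -(8 + (½)*(-762)) = -(8 - 381) = -1*(-373) = 373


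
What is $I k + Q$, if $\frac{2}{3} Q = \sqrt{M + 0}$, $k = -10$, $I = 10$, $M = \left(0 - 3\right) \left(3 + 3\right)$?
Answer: $-100 + \frac{9 i \sqrt{2}}{2} \approx -100.0 + 6.364 i$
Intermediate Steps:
$M = -18$ ($M = \left(-3\right) 6 = -18$)
$Q = \frac{9 i \sqrt{2}}{2}$ ($Q = \frac{3 \sqrt{-18 + 0}}{2} = \frac{3 \sqrt{-18}}{2} = \frac{3 \cdot 3 i \sqrt{2}}{2} = \frac{9 i \sqrt{2}}{2} \approx 6.364 i$)
$I k + Q = 10 \left(-10\right) + \frac{9 i \sqrt{2}}{2} = -100 + \frac{9 i \sqrt{2}}{2}$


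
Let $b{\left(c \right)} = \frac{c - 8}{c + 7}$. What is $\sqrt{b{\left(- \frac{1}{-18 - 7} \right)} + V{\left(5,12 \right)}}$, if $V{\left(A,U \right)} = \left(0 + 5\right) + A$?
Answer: $\frac{\sqrt{17171}}{44} \approx 2.9781$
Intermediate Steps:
$b{\left(c \right)} = \frac{-8 + c}{7 + c}$
$V{\left(A,U \right)} = 5 + A$
$\sqrt{b{\left(- \frac{1}{-18 - 7} \right)} + V{\left(5,12 \right)}} = \sqrt{\frac{-8 - \frac{1}{-18 - 7}}{7 - \frac{1}{-18 - 7}} + \left(5 + 5\right)} = \sqrt{\frac{-8 - \frac{1}{-25}}{7 - \frac{1}{-25}} + 10} = \sqrt{\frac{-8 - - \frac{1}{25}}{7 - - \frac{1}{25}} + 10} = \sqrt{\frac{-8 + \frac{1}{25}}{7 + \frac{1}{25}} + 10} = \sqrt{\frac{1}{\frac{176}{25}} \left(- \frac{199}{25}\right) + 10} = \sqrt{\frac{25}{176} \left(- \frac{199}{25}\right) + 10} = \sqrt{- \frac{199}{176} + 10} = \sqrt{\frac{1561}{176}} = \frac{\sqrt{17171}}{44}$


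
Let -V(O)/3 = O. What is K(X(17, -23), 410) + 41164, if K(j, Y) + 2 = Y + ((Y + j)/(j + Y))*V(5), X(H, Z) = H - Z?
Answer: 41557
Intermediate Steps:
V(O) = -3*O
K(j, Y) = -17 + Y (K(j, Y) = -2 + (Y + ((Y + j)/(j + Y))*(-3*5)) = -2 + (Y + ((Y + j)/(Y + j))*(-15)) = -2 + (Y + 1*(-15)) = -2 + (Y - 15) = -2 + (-15 + Y) = -17 + Y)
K(X(17, -23), 410) + 41164 = (-17 + 410) + 41164 = 393 + 41164 = 41557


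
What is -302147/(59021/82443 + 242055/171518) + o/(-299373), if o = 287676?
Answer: -426359643085385841054/3001603933313213 ≈ -1.4204e+5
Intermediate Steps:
-302147/(59021/82443 + 242055/171518) + o/(-299373) = -302147/(59021/82443 + 242055/171518) + 287676/(-299373) = -302147/(59021*(1/82443) + 242055*(1/171518)) + 287676*(-1/299373) = -302147/(59021/82443 + 242055/171518) - 95892/99791 = -302147/30078904243/14140458474 - 95892/99791 = -302147*14140458474/30078904243 - 95892/99791 = -4272497106543678/30078904243 - 95892/99791 = -426359643085385841054/3001603933313213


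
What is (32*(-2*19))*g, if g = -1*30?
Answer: 36480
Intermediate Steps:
g = -30
(32*(-2*19))*g = (32*(-2*19))*(-30) = (32*(-38))*(-30) = -1216*(-30) = 36480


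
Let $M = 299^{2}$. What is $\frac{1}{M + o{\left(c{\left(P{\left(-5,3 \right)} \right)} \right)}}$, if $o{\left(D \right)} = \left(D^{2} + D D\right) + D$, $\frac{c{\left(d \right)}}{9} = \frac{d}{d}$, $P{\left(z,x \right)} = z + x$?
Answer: $\frac{1}{89572} \approx 1.1164 \cdot 10^{-5}$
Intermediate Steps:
$P{\left(z,x \right)} = x + z$
$M = 89401$
$c{\left(d \right)} = 9$ ($c{\left(d \right)} = 9 \frac{d}{d} = 9 \cdot 1 = 9$)
$o{\left(D \right)} = D + 2 D^{2}$ ($o{\left(D \right)} = \left(D^{2} + D^{2}\right) + D = 2 D^{2} + D = D + 2 D^{2}$)
$\frac{1}{M + o{\left(c{\left(P{\left(-5,3 \right)} \right)} \right)}} = \frac{1}{89401 + 9 \left(1 + 2 \cdot 9\right)} = \frac{1}{89401 + 9 \left(1 + 18\right)} = \frac{1}{89401 + 9 \cdot 19} = \frac{1}{89401 + 171} = \frac{1}{89572}$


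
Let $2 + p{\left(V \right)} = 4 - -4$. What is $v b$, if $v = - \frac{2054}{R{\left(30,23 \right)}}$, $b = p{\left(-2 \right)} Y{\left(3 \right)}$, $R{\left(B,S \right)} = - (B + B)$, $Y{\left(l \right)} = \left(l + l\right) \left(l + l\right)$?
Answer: $\frac{36972}{5} \approx 7394.4$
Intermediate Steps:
$p{\left(V \right)} = 6$ ($p{\left(V \right)} = -2 + \left(4 - -4\right) = -2 + \left(4 + 4\right) = -2 + 8 = 6$)
$Y{\left(l \right)} = 4 l^{2}$ ($Y{\left(l \right)} = 2 l 2 l = 4 l^{2}$)
$R{\left(B,S \right)} = - 2 B$
$b = 216$ ($b = 6 \cdot 4 \cdot 3^{2} = 6 \cdot 4 \cdot 9 = 6 \cdot 36 = 216$)
$v = \frac{1027}{30}$ ($v = - \frac{2054}{\left(-2\right) 30} = - \frac{2054}{-60} = \left(-2054\right) \left(- \frac{1}{60}\right) = \frac{1027}{30} \approx 34.233$)
$v b = \frac{1027}{30} \cdot 216 = \frac{36972}{5}$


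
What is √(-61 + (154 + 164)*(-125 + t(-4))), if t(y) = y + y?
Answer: I*√42355 ≈ 205.8*I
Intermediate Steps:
t(y) = 2*y
√(-61 + (154 + 164)*(-125 + t(-4))) = √(-61 + (154 + 164)*(-125 + 2*(-4))) = √(-61 + 318*(-125 - 8)) = √(-61 + 318*(-133)) = √(-61 - 42294) = √(-42355) = I*√42355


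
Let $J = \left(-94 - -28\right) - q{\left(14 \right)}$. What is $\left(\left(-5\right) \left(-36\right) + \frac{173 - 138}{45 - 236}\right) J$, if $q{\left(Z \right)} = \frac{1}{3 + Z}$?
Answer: $- \frac{38569435}{3247} \approx -11878.0$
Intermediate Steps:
$J = - \frac{1123}{17}$ ($J = \left(-94 - -28\right) - \frac{1}{3 + 14} = \left(-94 + 28\right) - \frac{1}{17} = -66 - \frac{1}{17} = - \frac{1123}{17} \approx -66.059$)
$\left(\left(-5\right) \left(-36\right) + \frac{173 - 138}{45 - 236}\right) J = \left(\left(-5\right) \left(-36\right) + \frac{173 - 138}{45 - 236}\right) \left(- \frac{1123}{17}\right) = \left(180 + \frac{35}{-191}\right) \left(- \frac{1123}{17}\right) = \left(180 + 35 \left(- \frac{1}{191}\right)\right) \left(- \frac{1123}{17}\right) = \left(180 - \frac{35}{191}\right) \left(- \frac{1123}{17}\right) = \frac{34345}{191} \left(- \frac{1123}{17}\right) = - \frac{38569435}{3247}$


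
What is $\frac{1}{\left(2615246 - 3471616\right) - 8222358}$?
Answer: $- \frac{1}{9078728} \approx -1.1015 \cdot 10^{-7}$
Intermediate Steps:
$\frac{1}{\left(2615246 - 3471616\right) - 8222358} = \frac{1}{-856370 - 8222358} = \frac{1}{-9078728} = - \frac{1}{9078728}$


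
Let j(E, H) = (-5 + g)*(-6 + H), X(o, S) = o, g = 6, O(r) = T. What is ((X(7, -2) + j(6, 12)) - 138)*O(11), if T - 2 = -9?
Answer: 875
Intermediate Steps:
T = -7 (T = 2 - 9 = -7)
O(r) = -7
j(E, H) = -6 + H (j(E, H) = (-5 + 6)*(-6 + H) = 1*(-6 + H) = -6 + H)
((X(7, -2) + j(6, 12)) - 138)*O(11) = ((7 + (-6 + 12)) - 138)*(-7) = ((7 + 6) - 138)*(-7) = (13 - 138)*(-7) = -125*(-7) = 875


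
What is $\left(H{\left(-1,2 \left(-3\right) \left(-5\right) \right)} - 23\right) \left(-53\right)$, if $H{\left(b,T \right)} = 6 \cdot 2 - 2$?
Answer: $689$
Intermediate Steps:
$H{\left(b,T \right)} = 10$ ($H{\left(b,T \right)} = 12 - 2 = 10$)
$\left(H{\left(-1,2 \left(-3\right) \left(-5\right) \right)} - 23\right) \left(-53\right) = \left(10 - 23\right) \left(-53\right) = \left(-13\right) \left(-53\right) = 689$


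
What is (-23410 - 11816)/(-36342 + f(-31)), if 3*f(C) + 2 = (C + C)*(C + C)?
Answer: 2781/2768 ≈ 1.0047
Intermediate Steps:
f(C) = -2/3 + 4*C**2/3 (f(C) = -2/3 + ((C + C)*(C + C))/3 = -2/3 + ((2*C)*(2*C))/3 = -2/3 + (4*C**2)/3 = -2/3 + 4*C**2/3)
(-23410 - 11816)/(-36342 + f(-31)) = (-23410 - 11816)/(-36342 + (-2/3 + (4/3)*(-31)**2)) = -35226/(-36342 + (-2/3 + (4/3)*961)) = -35226/(-36342 + (-2/3 + 3844/3)) = -35226/(-36342 + 3842/3) = -35226/(-105184/3) = -35226*(-3/105184) = 2781/2768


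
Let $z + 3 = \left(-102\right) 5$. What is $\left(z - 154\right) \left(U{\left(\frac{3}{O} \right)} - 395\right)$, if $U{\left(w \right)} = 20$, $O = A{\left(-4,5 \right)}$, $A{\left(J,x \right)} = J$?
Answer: $250125$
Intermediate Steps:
$O = -4$
$z = -513$ ($z = -3 - 510 = -513$)
$\left(z - 154\right) \left(U{\left(\frac{3}{O} \right)} - 395\right) = \left(-513 - 154\right) \left(20 - 395\right) = \left(-667\right) \left(-375\right) = 250125$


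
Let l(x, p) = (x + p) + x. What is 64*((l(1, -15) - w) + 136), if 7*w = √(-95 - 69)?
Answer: 7872 - 128*I*√41/7 ≈ 7872.0 - 117.09*I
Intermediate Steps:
l(x, p) = p + 2*x (l(x, p) = (p + x) + x = p + 2*x)
w = 2*I*√41/7 (w = √(-95 - 69)/7 = √(-164)/7 = (2*I*√41)/7 = 2*I*√41/7 ≈ 1.8295*I)
64*((l(1, -15) - w) + 136) = 64*(((-15 + 2*1) - 2*I*√41/7) + 136) = 64*(((-15 + 2) - 2*I*√41/7) + 136) = 64*((-13 - 2*I*√41/7) + 136) = 64*(123 - 2*I*√41/7) = 7872 - 128*I*√41/7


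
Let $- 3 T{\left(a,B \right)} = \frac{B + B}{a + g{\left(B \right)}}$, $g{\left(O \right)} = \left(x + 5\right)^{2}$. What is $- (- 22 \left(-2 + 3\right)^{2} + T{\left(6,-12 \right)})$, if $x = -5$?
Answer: $\frac{62}{3} \approx 20.667$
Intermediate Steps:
$g{\left(O \right)} = 0$ ($g{\left(O \right)} = \left(-5 + 5\right)^{2} = 0^{2} = 0$)
$T{\left(a,B \right)} = - \frac{2 B}{3 a}$ ($T{\left(a,B \right)} = - \frac{\left(B + B\right) \frac{1}{a + 0}}{3} = - \frac{2 B \frac{1}{a}}{3} = - \frac{2 B}{3 a}$)
$- (- 22 \left(-2 + 3\right)^{2} + T{\left(6,-12 \right)}) = - (- 22 \left(-2 + 3\right)^{2} - - \frac{8}{6}) = - (- 22 \cdot 1^{2} - \left(-8\right) \frac{1}{6}) = - (\left(-22\right) 1 + \frac{4}{3}) = - (-22 + \frac{4}{3}) = \left(-1\right) \left(- \frac{62}{3}\right) = \frac{62}{3}$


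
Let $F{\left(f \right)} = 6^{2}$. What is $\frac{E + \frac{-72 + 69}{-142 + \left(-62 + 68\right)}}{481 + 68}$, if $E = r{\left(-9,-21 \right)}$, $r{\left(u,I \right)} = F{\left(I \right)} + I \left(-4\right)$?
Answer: $\frac{5441}{24888} \approx 0.21862$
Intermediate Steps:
$F{\left(f \right)} = 36$
$r{\left(u,I \right)} = 36 - 4 I$ ($r{\left(u,I \right)} = 36 + I \left(-4\right) = 36 - 4 I$)
$E = 120$ ($E = 36 - -84 = 36 + 84 = 120$)
$\frac{E + \frac{-72 + 69}{-142 + \left(-62 + 68\right)}}{481 + 68} = \frac{120 + \frac{-72 + 69}{-142 + \left(-62 + 68\right)}}{481 + 68} = \frac{120 - \frac{3}{-142 + 6}}{549} = \left(120 - \frac{3}{-136}\right) \frac{1}{549} = \left(120 - - \frac{3}{136}\right) \frac{1}{549} = \left(120 + \frac{3}{136}\right) \frac{1}{549} = \frac{16323}{136} \cdot \frac{1}{549} = \frac{5441}{24888}$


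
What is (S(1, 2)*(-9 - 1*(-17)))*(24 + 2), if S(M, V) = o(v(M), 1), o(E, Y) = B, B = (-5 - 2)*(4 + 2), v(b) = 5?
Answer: -8736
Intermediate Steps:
B = -42 (B = -7*6 = -42)
o(E, Y) = -42
S(M, V) = -42
(S(1, 2)*(-9 - 1*(-17)))*(24 + 2) = (-42*(-9 - 1*(-17)))*(24 + 2) = -42*(-9 + 17)*26 = -42*8*26 = -336*26 = -8736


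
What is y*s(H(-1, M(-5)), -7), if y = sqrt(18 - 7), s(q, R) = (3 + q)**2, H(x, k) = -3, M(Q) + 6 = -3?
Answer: 0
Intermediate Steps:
M(Q) = -9 (M(Q) = -6 - 3 = -9)
y = sqrt(11) ≈ 3.3166
y*s(H(-1, M(-5)), -7) = sqrt(11)*(3 - 3)**2 = sqrt(11)*0**2 = sqrt(11)*0 = 0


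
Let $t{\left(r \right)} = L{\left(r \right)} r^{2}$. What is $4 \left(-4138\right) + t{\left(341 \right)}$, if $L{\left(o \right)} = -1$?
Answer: $-132833$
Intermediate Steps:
$t{\left(r \right)} = - r^{2}$
$4 \left(-4138\right) + t{\left(341 \right)} = 4 \left(-4138\right) - 341^{2} = -16552 - 116281 = -132833$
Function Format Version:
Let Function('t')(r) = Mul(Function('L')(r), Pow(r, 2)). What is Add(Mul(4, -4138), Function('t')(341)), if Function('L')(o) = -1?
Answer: -132833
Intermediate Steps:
Function('t')(r) = Mul(-1, Pow(r, 2))
Add(Mul(4, -4138), Function('t')(341)) = Add(Mul(4, -4138), Mul(-1, Pow(341, 2))) = Add(-16552, Mul(-1, 116281)) = Add(-16552, -116281) = -132833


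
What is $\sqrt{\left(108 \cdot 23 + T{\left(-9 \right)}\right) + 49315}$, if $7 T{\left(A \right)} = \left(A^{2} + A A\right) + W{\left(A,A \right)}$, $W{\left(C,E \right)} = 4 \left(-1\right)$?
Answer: $\frac{\sqrt{2539257}}{7} \approx 227.64$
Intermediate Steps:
$W{\left(C,E \right)} = -4$
$T{\left(A \right)} = - \frac{4}{7} + \frac{2 A^{2}}{7}$ ($T{\left(A \right)} = \frac{\left(A^{2} + A A\right) - 4}{7} = \frac{\left(A^{2} + A^{2}\right) - 4}{7} = \frac{2 A^{2} - 4}{7} = \frac{-4 + 2 A^{2}}{7} = - \frac{4}{7} + \frac{2 A^{2}}{7}$)
$\sqrt{\left(108 \cdot 23 + T{\left(-9 \right)}\right) + 49315} = \sqrt{\left(108 \cdot 23 - \left(\frac{4}{7} - \frac{2 \left(-9\right)^{2}}{7}\right)\right) + 49315} = \sqrt{\left(2484 + \left(- \frac{4}{7} + \frac{2}{7} \cdot 81\right)\right) + 49315} = \sqrt{\left(2484 + \left(- \frac{4}{7} + \frac{162}{7}\right)\right) + 49315} = \sqrt{\left(2484 + \frac{158}{7}\right) + 49315} = \sqrt{\frac{17546}{7} + 49315} = \sqrt{\frac{362751}{7}} = \frac{\sqrt{2539257}}{7}$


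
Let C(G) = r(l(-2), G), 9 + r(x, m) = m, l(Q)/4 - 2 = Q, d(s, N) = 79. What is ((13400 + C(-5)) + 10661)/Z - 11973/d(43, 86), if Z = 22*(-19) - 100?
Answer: -8101727/40922 ≈ -197.98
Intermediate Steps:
l(Q) = 8 + 4*Q
r(x, m) = -9 + m
C(G) = -9 + G
Z = -518 (Z = -418 - 100 = -518)
((13400 + C(-5)) + 10661)/Z - 11973/d(43, 86) = ((13400 + (-9 - 5)) + 10661)/(-518) - 11973/79 = ((13400 - 14) + 10661)*(-1/518) - 11973*1/79 = (13386 + 10661)*(-1/518) - 11973/79 = 24047*(-1/518) - 11973/79 = -24047/518 - 11973/79 = -8101727/40922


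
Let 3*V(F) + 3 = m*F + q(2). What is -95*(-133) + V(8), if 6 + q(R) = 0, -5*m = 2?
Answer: 189464/15 ≈ 12631.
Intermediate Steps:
m = -2/5 (m = -1/5*2 = -2/5 ≈ -0.40000)
q(R) = -6 (q(R) = -6 + 0 = -6)
V(F) = -3 - 2*F/15 (V(F) = -1 + (-2*F/5 - 6)/3 = -1 + (-6 - 2*F/5)/3 = -1 + (-2 - 2*F/15) = -3 - 2*F/15)
-95*(-133) + V(8) = -95*(-133) + (-3 - 2/15*8) = 12635 + (-3 - 16/15) = 12635 - 61/15 = 189464/15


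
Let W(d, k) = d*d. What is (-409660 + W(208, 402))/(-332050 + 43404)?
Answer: 183198/144323 ≈ 1.2694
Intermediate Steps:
W(d, k) = d²
(-409660 + W(208, 402))/(-332050 + 43404) = (-409660 + 208²)/(-332050 + 43404) = (-409660 + 43264)/(-288646) = -366396*(-1/288646) = 183198/144323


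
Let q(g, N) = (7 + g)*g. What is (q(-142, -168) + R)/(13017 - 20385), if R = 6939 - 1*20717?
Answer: -674/921 ≈ -0.73181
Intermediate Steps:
R = -13778 (R = 6939 - 20717 = -13778)
q(g, N) = g*(7 + g)
(q(-142, -168) + R)/(13017 - 20385) = (-142*(7 - 142) - 13778)/(13017 - 20385) = (-142*(-135) - 13778)/(-7368) = (19170 - 13778)*(-1/7368) = 5392*(-1/7368) = -674/921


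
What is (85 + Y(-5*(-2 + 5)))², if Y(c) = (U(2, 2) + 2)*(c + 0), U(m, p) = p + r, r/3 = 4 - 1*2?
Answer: 4225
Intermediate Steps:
r = 6 (r = 3*(4 - 1*2) = 3*(4 - 2) = 3*2 = 6)
U(m, p) = 6 + p (U(m, p) = p + 6 = 6 + p)
Y(c) = 10*c (Y(c) = ((6 + 2) + 2)*(c + 0) = (8 + 2)*c = 10*c)
(85 + Y(-5*(-2 + 5)))² = (85 + 10*(-5*(-2 + 5)))² = (85 + 10*(-5*3))² = (85 + 10*(-15))² = (85 - 150)² = (-65)² = 4225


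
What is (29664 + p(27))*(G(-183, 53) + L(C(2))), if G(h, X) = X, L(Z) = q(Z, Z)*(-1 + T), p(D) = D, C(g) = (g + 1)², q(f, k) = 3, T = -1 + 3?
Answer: 1662696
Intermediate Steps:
T = 2
C(g) = (1 + g)²
L(Z) = 3 (L(Z) = 3*(-1 + 2) = 3*1 = 3)
(29664 + p(27))*(G(-183, 53) + L(C(2))) = (29664 + 27)*(53 + 3) = 29691*56 = 1662696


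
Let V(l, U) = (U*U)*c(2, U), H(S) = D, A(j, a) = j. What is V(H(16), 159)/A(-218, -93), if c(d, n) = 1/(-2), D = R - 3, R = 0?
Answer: 25281/436 ≈ 57.984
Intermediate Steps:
D = -3 (D = 0 - 3 = -3)
c(d, n) = -½ (c(d, n) = 1*(-½) = -½)
H(S) = -3
V(l, U) = -U²/2 (V(l, U) = (U*U)*(-½) = U²*(-½) = -U²/2)
V(H(16), 159)/A(-218, -93) = -½*159²/(-218) = -½*25281*(-1/218) = -25281/2*(-1/218) = 25281/436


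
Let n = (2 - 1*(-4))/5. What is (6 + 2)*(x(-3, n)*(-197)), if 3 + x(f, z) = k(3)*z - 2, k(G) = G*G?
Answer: -45704/5 ≈ -9140.8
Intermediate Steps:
k(G) = G²
n = 6/5 (n = (2 + 4)*(⅕) = 6*(⅕) = 6/5 ≈ 1.2000)
x(f, z) = -5 + 9*z (x(f, z) = -3 + (3²*z - 2) = -3 + (9*z - 2) = -3 + (-2 + 9*z) = -5 + 9*z)
(6 + 2)*(x(-3, n)*(-197)) = (6 + 2)*((-5 + 9*(6/5))*(-197)) = 8*((-5 + 54/5)*(-197)) = 8*((29/5)*(-197)) = 8*(-5713/5) = -45704/5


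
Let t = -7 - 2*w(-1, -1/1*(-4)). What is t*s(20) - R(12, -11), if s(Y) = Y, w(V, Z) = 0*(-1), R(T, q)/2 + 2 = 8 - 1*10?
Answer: -132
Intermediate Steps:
R(T, q) = -8 (R(T, q) = -4 + 2*(8 - 1*10) = -4 + 2*(8 - 10) = -4 + 2*(-2) = -4 - 4 = -8)
w(V, Z) = 0
t = -7 (t = -7 - 2*0 = -7 + 0 = -7)
t*s(20) - R(12, -11) = -7*20 - 1*(-8) = -140 + 8 = -132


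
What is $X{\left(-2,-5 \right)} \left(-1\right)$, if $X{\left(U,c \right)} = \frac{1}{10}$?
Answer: $- \frac{1}{10} \approx -0.1$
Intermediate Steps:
$X{\left(U,c \right)} = \frac{1}{10}$
$X{\left(-2,-5 \right)} \left(-1\right) = \frac{1}{10} \left(-1\right) = - \frac{1}{10}$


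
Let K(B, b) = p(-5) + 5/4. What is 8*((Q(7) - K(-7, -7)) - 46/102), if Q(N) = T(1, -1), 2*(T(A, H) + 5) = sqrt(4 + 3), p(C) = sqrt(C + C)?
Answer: -2734/51 + 4*sqrt(7) - 8*I*sqrt(10) ≈ -43.025 - 25.298*I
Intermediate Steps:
p(C) = sqrt(2)*sqrt(C) (p(C) = sqrt(2*C) = sqrt(2)*sqrt(C))
K(B, b) = 5/4 + I*sqrt(10) (K(B, b) = sqrt(2)*sqrt(-5) + 5/4 = sqrt(2)*(I*sqrt(5)) + 5*(1/4) = I*sqrt(10) + 5/4 = 5/4 + I*sqrt(10))
T(A, H) = -5 + sqrt(7)/2 (T(A, H) = -5 + sqrt(4 + 3)/2 = -5 + sqrt(7)/2)
Q(N) = -5 + sqrt(7)/2
8*((Q(7) - K(-7, -7)) - 46/102) = 8*(((-5 + sqrt(7)/2) - (5/4 + I*sqrt(10))) - 46/102) = 8*(((-5 + sqrt(7)/2) + (-5/4 - I*sqrt(10))) - 46*1/102) = 8*((-25/4 + sqrt(7)/2 - I*sqrt(10)) - 23/51) = 8*(-1367/204 + sqrt(7)/2 - I*sqrt(10)) = -2734/51 + 4*sqrt(7) - 8*I*sqrt(10)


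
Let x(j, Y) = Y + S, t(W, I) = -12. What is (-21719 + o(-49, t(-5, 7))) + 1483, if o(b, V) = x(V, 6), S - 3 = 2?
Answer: -20225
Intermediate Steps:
S = 5 (S = 3 + 2 = 5)
x(j, Y) = 5 + Y (x(j, Y) = Y + 5 = 5 + Y)
o(b, V) = 11 (o(b, V) = 5 + 6 = 11)
(-21719 + o(-49, t(-5, 7))) + 1483 = (-21719 + 11) + 1483 = -21708 + 1483 = -20225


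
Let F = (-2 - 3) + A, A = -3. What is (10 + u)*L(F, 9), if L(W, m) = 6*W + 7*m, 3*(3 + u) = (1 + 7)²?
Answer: 425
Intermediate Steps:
u = 55/3 (u = -3 + (1 + 7)²/3 = -3 + (⅓)*8² = -3 + (⅓)*64 = -3 + 64/3 = 55/3 ≈ 18.333)
F = -8 (F = (-2 - 3) - 3 = -5 - 3 = -8)
(10 + u)*L(F, 9) = (10 + 55/3)*(6*(-8) + 7*9) = 85*(-48 + 63)/3 = (85/3)*15 = 425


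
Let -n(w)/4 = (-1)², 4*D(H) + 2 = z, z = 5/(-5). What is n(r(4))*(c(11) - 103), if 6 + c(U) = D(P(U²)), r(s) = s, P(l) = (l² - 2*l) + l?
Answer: 439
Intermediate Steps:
z = -1 (z = 5*(-⅕) = -1)
P(l) = l² - l
D(H) = -¾ (D(H) = -½ + (¼)*(-1) = -½ - ¼ = -¾)
c(U) = -27/4 (c(U) = -6 - ¾ = -27/4)
n(w) = -4 (n(w) = -4*(-1)² = -4*1 = -4)
n(r(4))*(c(11) - 103) = -4*(-27/4 - 103) = -4*(-439/4) = 439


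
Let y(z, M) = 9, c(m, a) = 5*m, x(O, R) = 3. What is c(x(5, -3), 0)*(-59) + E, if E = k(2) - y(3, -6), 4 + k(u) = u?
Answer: -896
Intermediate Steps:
k(u) = -4 + u
E = -11 (E = (-4 + 2) - 1*9 = -2 - 9 = -11)
c(x(5, -3), 0)*(-59) + E = (5*3)*(-59) - 11 = 15*(-59) - 11 = -885 - 11 = -896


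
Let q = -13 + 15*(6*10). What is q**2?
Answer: 786769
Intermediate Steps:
q = 887 (q = -13 + 15*60 = -13 + 900 = 887)
q**2 = 887**2 = 786769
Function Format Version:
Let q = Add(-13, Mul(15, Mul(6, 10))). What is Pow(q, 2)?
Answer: 786769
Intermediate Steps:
q = 887 (q = Add(-13, Mul(15, 60)) = Add(-13, 900) = 887)
Pow(q, 2) = Pow(887, 2) = 786769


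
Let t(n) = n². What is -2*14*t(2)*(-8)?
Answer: 896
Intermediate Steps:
-2*14*t(2)*(-8) = -2*14*2²*(-8) = -2*14*4*(-8) = -112*(-8) = -2*(-448) = 896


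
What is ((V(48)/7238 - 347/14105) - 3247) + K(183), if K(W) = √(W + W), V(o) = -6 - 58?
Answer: -23678293274/7292285 + √366 ≈ -3227.9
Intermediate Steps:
V(o) = -64
K(W) = √2*√W (K(W) = √(2*W) = √2*√W)
((V(48)/7238 - 347/14105) - 3247) + K(183) = ((-64/7238 - 347/14105) - 3247) + √2*√183 = ((-64*1/7238 - 347*1/14105) - 3247) + √366 = ((-32/3619 - 347/14105) - 3247) + √366 = (-243879/7292285 - 3247) + √366 = -23678293274/7292285 + √366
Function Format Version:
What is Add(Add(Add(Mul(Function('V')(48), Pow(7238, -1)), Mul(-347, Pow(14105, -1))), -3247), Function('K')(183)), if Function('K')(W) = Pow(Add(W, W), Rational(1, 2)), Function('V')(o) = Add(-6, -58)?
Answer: Add(Rational(-23678293274, 7292285), Pow(366, Rational(1, 2))) ≈ -3227.9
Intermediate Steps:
Function('V')(o) = -64
Function('K')(W) = Mul(Pow(2, Rational(1, 2)), Pow(W, Rational(1, 2))) (Function('K')(W) = Pow(Mul(2, W), Rational(1, 2)) = Mul(Pow(2, Rational(1, 2)), Pow(W, Rational(1, 2))))
Add(Add(Add(Mul(Function('V')(48), Pow(7238, -1)), Mul(-347, Pow(14105, -1))), -3247), Function('K')(183)) = Add(Add(Add(Mul(-64, Pow(7238, -1)), Mul(-347, Pow(14105, -1))), -3247), Mul(Pow(2, Rational(1, 2)), Pow(183, Rational(1, 2)))) = Add(Add(Add(Mul(-64, Rational(1, 7238)), Mul(-347, Rational(1, 14105))), -3247), Pow(366, Rational(1, 2))) = Add(Add(Add(Rational(-32, 3619), Rational(-347, 14105)), -3247), Pow(366, Rational(1, 2))) = Add(Add(Rational(-243879, 7292285), -3247), Pow(366, Rational(1, 2))) = Add(Rational(-23678293274, 7292285), Pow(366, Rational(1, 2)))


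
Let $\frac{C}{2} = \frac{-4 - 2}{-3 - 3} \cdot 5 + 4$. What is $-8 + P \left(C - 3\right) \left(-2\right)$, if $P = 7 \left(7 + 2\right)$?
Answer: $-1898$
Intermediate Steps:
$C = 18$ ($C = 2 \left(\frac{-4 - 2}{-3 - 3} \cdot 5 + 4\right) = 2 \left(- \frac{6}{-6} \cdot 5 + 4\right) = 2 \left(\left(-6\right) \left(- \frac{1}{6}\right) 5 + 4\right) = 2 \left(1 \cdot 5 + 4\right) = 2 \left(5 + 4\right) = 2 \cdot 9 = 18$)
$P = 63$ ($P = 7 \cdot 9 = 63$)
$-8 + P \left(C - 3\right) \left(-2\right) = -8 + 63 \left(18 - 3\right) \left(-2\right) = -8 + 63 \cdot 15 \left(-2\right) = -8 + 63 \left(-30\right) = -8 - 1890 = -1898$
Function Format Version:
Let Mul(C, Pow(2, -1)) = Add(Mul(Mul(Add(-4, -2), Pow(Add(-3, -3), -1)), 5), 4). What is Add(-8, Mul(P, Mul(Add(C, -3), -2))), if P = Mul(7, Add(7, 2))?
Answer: -1898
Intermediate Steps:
C = 18 (C = Mul(2, Add(Mul(Mul(Add(-4, -2), Pow(Add(-3, -3), -1)), 5), 4)) = Mul(2, Add(Mul(Mul(-6, Pow(-6, -1)), 5), 4)) = Mul(2, Add(Mul(Mul(-6, Rational(-1, 6)), 5), 4)) = Mul(2, Add(Mul(1, 5), 4)) = Mul(2, Add(5, 4)) = Mul(2, 9) = 18)
P = 63 (P = Mul(7, 9) = 63)
Add(-8, Mul(P, Mul(Add(C, -3), -2))) = Add(-8, Mul(63, Mul(Add(18, -3), -2))) = Add(-8, Mul(63, Mul(15, -2))) = Add(-8, Mul(63, -30)) = Add(-8, -1890) = -1898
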